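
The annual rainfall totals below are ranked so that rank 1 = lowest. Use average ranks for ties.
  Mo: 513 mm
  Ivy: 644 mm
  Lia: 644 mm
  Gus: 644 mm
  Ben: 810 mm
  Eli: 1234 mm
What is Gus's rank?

Sorted (ascending): 513, 644, 644, 644, 810, 1234
The 3 values of 644 occupy positions 2–4 → average rank 3.
Gus has value 644 mm → rank 3.

3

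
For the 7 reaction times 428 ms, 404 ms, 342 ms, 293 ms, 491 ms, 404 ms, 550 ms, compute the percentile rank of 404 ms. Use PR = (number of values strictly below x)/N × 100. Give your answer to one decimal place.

N = 7.
Strictly below 404: 2. Equal to 404: 2.
PR = 2/7 × 100 = 28.6

28.6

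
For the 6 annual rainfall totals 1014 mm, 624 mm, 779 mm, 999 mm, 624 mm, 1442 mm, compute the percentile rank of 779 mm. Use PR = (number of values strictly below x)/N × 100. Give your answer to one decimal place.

33.3

N = 6.
Strictly below 779: 2. Equal to 779: 1.
PR = 2/6 × 100 = 33.3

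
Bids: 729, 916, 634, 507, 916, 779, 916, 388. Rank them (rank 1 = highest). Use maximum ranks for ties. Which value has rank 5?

Sorted (descending): 916, 916, 916, 779, 729, 634, 507, 388
The 3 values of 916 occupy positions 1–3 → each gets rank 3.
Rank 5 → value 729.

729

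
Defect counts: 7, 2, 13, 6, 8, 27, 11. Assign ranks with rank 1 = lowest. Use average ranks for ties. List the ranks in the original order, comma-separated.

3, 1, 6, 2, 4, 7, 5

Sorted (ascending): 2, 6, 7, 8, 11, 13, 27
No ties — each value takes its position as its rank.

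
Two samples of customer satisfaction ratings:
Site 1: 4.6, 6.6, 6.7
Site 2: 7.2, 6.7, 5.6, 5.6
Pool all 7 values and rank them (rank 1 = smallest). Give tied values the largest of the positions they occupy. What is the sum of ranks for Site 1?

Sorted (ascending): 4.6, 5.6, 5.6, 6.6, 6.7, 6.7, 7.2
The 2 values of 5.6 occupy positions 2–3 → each gets rank 3.
The 2 values of 6.7 occupy positions 5–6 → each gets rank 6.
Site 1 values → pooled ranks: 4.6→1, 6.6→4, 6.7→6
Rank sum = 1 + 4 + 6 = 11

11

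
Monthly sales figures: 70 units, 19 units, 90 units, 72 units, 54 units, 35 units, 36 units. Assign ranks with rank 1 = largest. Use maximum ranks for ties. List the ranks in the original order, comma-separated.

3, 7, 1, 2, 4, 6, 5

Sorted (descending): 90, 72, 70, 54, 36, 35, 19
No ties — each value takes its position as its rank.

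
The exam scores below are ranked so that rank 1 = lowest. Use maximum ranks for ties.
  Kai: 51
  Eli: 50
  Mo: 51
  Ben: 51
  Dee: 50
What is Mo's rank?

Sorted (ascending): 50, 50, 51, 51, 51
The 2 values of 50 occupy positions 1–2 → each gets rank 2.
The 3 values of 51 occupy positions 3–5 → each gets rank 5.
Mo has value 51 → rank 5.

5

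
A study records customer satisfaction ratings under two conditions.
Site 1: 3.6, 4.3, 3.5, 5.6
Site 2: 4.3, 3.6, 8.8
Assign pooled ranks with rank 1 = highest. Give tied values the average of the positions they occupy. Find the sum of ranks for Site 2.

10

Sorted (descending): 8.8, 5.6, 4.3, 4.3, 3.6, 3.6, 3.5
The 2 values of 4.3 occupy positions 3–4 → average rank (3+4)/2 = 3.5.
The 2 values of 3.6 occupy positions 5–6 → average rank (5+6)/2 = 5.5.
Site 2 values → pooled ranks: 4.3→3.5, 3.6→5.5, 8.8→1
Rank sum = 3.5 + 5.5 + 1 = 10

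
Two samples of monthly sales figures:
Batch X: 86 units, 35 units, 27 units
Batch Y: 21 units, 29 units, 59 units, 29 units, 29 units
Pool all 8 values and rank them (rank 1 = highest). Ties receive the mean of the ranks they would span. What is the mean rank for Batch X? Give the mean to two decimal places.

3.67

Sorted (descending): 86, 59, 35, 29, 29, 29, 27, 21
The 3 values of 29 occupy positions 4–6 → average rank 5.
Batch X values → pooled ranks: 86→1, 35→3, 27→7
Mean rank = (1 + 3 + 7) / 3 = 3.67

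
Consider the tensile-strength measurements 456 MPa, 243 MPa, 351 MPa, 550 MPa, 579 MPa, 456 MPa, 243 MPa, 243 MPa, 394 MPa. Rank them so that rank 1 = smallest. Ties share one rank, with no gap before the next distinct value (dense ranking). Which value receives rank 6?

Sorted (ascending): 243, 243, 243, 351, 394, 456, 456, 550, 579
The 3 values of 243 share dense rank 1.
The 2 values of 456 share dense rank 4.
Remaining distinct values take the next consecutive integers.
Rank 6 → value 579.

579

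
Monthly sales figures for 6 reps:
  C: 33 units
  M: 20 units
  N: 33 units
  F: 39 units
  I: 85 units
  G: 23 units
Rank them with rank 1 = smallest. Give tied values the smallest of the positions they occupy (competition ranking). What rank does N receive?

Sorted (ascending): 20, 23, 33, 33, 39, 85
The 2 values of 33 occupy positions 3–4 → each gets rank 3.
N has value 33 units → rank 3.

3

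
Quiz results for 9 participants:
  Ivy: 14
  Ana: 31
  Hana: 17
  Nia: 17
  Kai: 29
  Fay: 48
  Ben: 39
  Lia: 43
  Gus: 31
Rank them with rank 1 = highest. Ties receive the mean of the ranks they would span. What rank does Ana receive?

4.5

Sorted (descending): 48, 43, 39, 31, 31, 29, 17, 17, 14
The 2 values of 31 occupy positions 4–5 → average rank (4+5)/2 = 4.5.
The 2 values of 17 occupy positions 7–8 → average rank (7+8)/2 = 7.5.
Ana has value 31 → rank 4.5.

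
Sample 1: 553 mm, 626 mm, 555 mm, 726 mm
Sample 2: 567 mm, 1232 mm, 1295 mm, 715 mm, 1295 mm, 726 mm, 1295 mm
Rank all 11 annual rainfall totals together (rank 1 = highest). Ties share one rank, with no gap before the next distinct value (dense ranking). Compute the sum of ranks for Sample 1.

Sorted (descending): 1295, 1295, 1295, 1232, 726, 726, 715, 626, 567, 555, 553
The 3 values of 1295 share dense rank 1.
The 2 values of 726 share dense rank 3.
Remaining distinct values take the next consecutive integers.
Sample 1 values → pooled ranks: 553→8, 626→5, 555→7, 726→3
Rank sum = 8 + 5 + 7 + 3 = 23

23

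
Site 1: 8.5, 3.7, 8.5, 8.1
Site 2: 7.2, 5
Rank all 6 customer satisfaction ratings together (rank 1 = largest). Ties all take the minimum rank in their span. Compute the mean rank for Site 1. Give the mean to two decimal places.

Sorted (descending): 8.5, 8.5, 8.1, 7.2, 5, 3.7
The 2 values of 8.5 occupy positions 1–2 → each gets rank 1.
Site 1 values → pooled ranks: 8.5→1, 3.7→6, 8.5→1, 8.1→3
Mean rank = (1 + 6 + 1 + 3) / 4 = 2.75

2.75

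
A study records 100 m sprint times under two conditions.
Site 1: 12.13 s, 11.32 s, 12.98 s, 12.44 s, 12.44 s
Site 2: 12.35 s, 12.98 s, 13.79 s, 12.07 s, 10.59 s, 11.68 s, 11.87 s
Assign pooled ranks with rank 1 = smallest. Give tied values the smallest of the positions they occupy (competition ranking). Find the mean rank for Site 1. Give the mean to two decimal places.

Sorted (ascending): 10.59, 11.32, 11.68, 11.87, 12.07, 12.13, 12.35, 12.44, 12.44, 12.98, 12.98, 13.79
The 2 values of 12.44 occupy positions 8–9 → each gets rank 8.
The 2 values of 12.98 occupy positions 10–11 → each gets rank 10.
Site 1 values → pooled ranks: 12.13→6, 11.32→2, 12.98→10, 12.44→8, 12.44→8
Mean rank = (6 + 2 + 10 + 8 + 8) / 5 = 6.80

6.80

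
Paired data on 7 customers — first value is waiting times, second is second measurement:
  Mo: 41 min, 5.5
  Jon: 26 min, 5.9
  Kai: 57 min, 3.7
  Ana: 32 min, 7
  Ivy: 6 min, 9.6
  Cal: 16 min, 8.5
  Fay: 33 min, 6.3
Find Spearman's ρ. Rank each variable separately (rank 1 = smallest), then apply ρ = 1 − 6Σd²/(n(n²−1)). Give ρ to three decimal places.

Ranks of variable 1: 6, 3, 7, 4, 1, 2, 5
Ranks of variable 2: 2, 3, 1, 5, 7, 6, 4
d = r₁ − r₂: 4, 0, 6, -1, -6, -4, 1
d²: 16, 0, 36, 1, 36, 16, 1; Σd² = 106
ρ = 1 − 6·106/(7·48) = 1 − 636/336 = -0.893

-0.893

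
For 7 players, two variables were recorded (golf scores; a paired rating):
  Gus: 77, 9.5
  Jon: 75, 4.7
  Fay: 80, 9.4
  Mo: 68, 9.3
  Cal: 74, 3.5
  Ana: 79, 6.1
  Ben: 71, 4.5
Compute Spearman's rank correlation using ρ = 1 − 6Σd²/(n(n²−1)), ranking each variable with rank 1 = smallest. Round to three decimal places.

Ranks of variable 1: 5, 4, 7, 1, 3, 6, 2
Ranks of variable 2: 7, 3, 6, 5, 1, 4, 2
d = r₁ − r₂: -2, 1, 1, -4, 2, 2, 0
d²: 4, 1, 1, 16, 4, 4, 0; Σd² = 30
ρ = 1 − 6·30/(7·48) = 1 − 180/336 = 0.464

0.464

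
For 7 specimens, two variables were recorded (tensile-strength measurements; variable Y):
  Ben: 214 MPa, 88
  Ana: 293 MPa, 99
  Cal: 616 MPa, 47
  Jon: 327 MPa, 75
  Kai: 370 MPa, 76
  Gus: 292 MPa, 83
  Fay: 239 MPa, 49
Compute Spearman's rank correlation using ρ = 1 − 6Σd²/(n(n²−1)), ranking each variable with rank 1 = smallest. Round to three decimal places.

Ranks of variable 1: 1, 4, 7, 5, 6, 3, 2
Ranks of variable 2: 6, 7, 1, 3, 4, 5, 2
d = r₁ − r₂: -5, -3, 6, 2, 2, -2, 0
d²: 25, 9, 36, 4, 4, 4, 0; Σd² = 82
ρ = 1 − 6·82/(7·48) = 1 − 492/336 = -0.464

-0.464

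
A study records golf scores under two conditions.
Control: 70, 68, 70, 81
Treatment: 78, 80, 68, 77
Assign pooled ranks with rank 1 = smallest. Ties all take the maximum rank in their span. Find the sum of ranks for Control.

Sorted (ascending): 68, 68, 70, 70, 77, 78, 80, 81
The 2 values of 68 occupy positions 1–2 → each gets rank 2.
The 2 values of 70 occupy positions 3–4 → each gets rank 4.
Control values → pooled ranks: 70→4, 68→2, 70→4, 81→8
Rank sum = 4 + 2 + 4 + 8 = 18

18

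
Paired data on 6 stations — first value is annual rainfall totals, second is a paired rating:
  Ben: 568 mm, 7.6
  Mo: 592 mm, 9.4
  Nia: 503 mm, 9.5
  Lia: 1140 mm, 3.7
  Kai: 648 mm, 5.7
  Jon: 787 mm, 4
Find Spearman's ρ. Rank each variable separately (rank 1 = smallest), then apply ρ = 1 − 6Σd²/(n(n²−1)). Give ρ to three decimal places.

Ranks of variable 1: 2, 3, 1, 6, 4, 5
Ranks of variable 2: 4, 5, 6, 1, 3, 2
d = r₁ − r₂: -2, -2, -5, 5, 1, 3
d²: 4, 4, 25, 25, 1, 9; Σd² = 68
ρ = 1 − 6·68/(6·35) = 1 − 408/210 = -0.943

-0.943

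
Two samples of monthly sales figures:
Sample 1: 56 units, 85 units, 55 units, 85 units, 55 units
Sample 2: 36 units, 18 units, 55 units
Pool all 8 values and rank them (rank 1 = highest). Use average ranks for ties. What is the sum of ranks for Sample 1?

16

Sorted (descending): 85, 85, 56, 55, 55, 55, 36, 18
The 2 values of 85 occupy positions 1–2 → average rank (1+2)/2 = 1.5.
The 3 values of 55 occupy positions 4–6 → average rank 5.
Sample 1 values → pooled ranks: 56→3, 85→1.5, 55→5, 85→1.5, 55→5
Rank sum = 3 + 1.5 + 5 + 1.5 + 5 = 16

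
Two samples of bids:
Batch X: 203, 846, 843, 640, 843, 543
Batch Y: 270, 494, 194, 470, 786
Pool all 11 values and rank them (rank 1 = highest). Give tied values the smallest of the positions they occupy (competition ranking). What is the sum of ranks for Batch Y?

39

Sorted (descending): 846, 843, 843, 786, 640, 543, 494, 470, 270, 203, 194
The 2 values of 843 occupy positions 2–3 → each gets rank 2.
Batch Y values → pooled ranks: 270→9, 494→7, 194→11, 470→8, 786→4
Rank sum = 9 + 7 + 11 + 8 + 4 = 39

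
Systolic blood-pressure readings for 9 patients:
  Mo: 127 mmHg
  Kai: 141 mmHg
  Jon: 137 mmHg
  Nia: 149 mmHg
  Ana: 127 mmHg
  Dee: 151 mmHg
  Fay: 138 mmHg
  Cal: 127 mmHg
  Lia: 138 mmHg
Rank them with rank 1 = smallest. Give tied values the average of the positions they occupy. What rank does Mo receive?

2

Sorted (ascending): 127, 127, 127, 137, 138, 138, 141, 149, 151
The 3 values of 127 occupy positions 1–3 → average rank 2.
The 2 values of 138 occupy positions 5–6 → average rank (5+6)/2 = 5.5.
Mo has value 127 mmHg → rank 2.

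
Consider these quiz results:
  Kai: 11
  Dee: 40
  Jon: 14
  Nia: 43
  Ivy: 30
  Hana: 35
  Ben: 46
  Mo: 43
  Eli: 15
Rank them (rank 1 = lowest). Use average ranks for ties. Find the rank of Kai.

1

Sorted (ascending): 11, 14, 15, 30, 35, 40, 43, 43, 46
The 2 values of 43 occupy positions 7–8 → average rank (7+8)/2 = 7.5.
Kai has value 11 → rank 1.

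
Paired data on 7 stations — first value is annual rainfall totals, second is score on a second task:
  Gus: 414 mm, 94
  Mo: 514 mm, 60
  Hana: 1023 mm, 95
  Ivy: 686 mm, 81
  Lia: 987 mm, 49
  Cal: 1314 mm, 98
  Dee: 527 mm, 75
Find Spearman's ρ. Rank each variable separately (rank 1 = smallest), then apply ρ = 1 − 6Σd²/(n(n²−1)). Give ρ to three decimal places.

Ranks of variable 1: 1, 2, 6, 4, 5, 7, 3
Ranks of variable 2: 5, 2, 6, 4, 1, 7, 3
d = r₁ − r₂: -4, 0, 0, 0, 4, 0, 0
d²: 16, 0, 0, 0, 16, 0, 0; Σd² = 32
ρ = 1 − 6·32/(7·48) = 1 − 192/336 = 0.429

0.429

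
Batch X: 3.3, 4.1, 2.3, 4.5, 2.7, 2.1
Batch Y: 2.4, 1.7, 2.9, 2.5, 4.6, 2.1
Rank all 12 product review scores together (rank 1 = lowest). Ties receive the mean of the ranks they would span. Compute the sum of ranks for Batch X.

43.5

Sorted (ascending): 1.7, 2.1, 2.1, 2.3, 2.4, 2.5, 2.7, 2.9, 3.3, 4.1, 4.5, 4.6
The 2 values of 2.1 occupy positions 2–3 → average rank (2+3)/2 = 2.5.
Batch X values → pooled ranks: 3.3→9, 4.1→10, 2.3→4, 4.5→11, 2.7→7, 2.1→2.5
Rank sum = 9 + 10 + 4 + 11 + 7 + 2.5 = 43.5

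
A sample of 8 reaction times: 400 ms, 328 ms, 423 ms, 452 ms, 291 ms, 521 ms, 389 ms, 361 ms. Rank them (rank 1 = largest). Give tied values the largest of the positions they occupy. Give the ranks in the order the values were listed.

4, 7, 3, 2, 8, 1, 5, 6

Sorted (descending): 521, 452, 423, 400, 389, 361, 328, 291
No ties — each value takes its position as its rank.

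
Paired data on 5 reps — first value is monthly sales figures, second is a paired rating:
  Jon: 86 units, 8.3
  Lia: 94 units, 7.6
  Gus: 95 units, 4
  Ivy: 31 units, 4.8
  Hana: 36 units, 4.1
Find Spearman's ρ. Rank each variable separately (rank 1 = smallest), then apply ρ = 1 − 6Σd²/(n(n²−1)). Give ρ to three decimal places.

Ranks of variable 1: 3, 4, 5, 1, 2
Ranks of variable 2: 5, 4, 1, 3, 2
d = r₁ − r₂: -2, 0, 4, -2, 0
d²: 4, 0, 16, 4, 0; Σd² = 24
ρ = 1 − 6·24/(5·24) = 1 − 144/120 = -0.200

-0.200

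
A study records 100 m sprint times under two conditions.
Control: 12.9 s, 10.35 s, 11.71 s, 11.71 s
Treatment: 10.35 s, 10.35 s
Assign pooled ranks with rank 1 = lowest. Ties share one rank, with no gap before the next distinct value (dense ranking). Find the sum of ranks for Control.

Sorted (ascending): 10.35, 10.35, 10.35, 11.71, 11.71, 12.9
The 3 values of 10.35 share dense rank 1.
The 2 values of 11.71 share dense rank 2.
Remaining distinct values take the next consecutive integers.
Control values → pooled ranks: 12.9→3, 10.35→1, 11.71→2, 11.71→2
Rank sum = 3 + 1 + 2 + 2 = 8

8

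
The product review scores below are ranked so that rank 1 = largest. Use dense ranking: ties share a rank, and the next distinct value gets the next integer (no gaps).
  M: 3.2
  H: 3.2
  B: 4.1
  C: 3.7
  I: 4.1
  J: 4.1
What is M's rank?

3

Sorted (descending): 4.1, 4.1, 4.1, 3.7, 3.2, 3.2
The 3 values of 4.1 share dense rank 1.
The 2 values of 3.2 share dense rank 3.
Remaining distinct values take the next consecutive integers.
M has value 3.2 → rank 3.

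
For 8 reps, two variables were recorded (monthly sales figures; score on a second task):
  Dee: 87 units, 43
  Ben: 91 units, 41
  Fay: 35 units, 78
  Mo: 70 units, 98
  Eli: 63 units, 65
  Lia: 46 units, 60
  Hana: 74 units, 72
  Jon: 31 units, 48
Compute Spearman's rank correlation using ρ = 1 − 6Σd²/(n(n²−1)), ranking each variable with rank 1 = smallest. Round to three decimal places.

Ranks of variable 1: 7, 8, 2, 5, 4, 3, 6, 1
Ranks of variable 2: 2, 1, 7, 8, 5, 4, 6, 3
d = r₁ − r₂: 5, 7, -5, -3, -1, -1, 0, -2
d²: 25, 49, 25, 9, 1, 1, 0, 4; Σd² = 114
ρ = 1 − 6·114/(8·63) = 1 − 684/504 = -0.357

-0.357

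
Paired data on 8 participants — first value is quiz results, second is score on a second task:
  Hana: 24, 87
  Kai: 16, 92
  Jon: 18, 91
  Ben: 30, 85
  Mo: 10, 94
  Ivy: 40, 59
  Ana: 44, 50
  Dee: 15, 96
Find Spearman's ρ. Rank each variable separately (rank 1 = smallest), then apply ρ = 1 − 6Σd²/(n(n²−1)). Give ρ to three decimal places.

-0.976

Ranks of variable 1: 5, 3, 4, 6, 1, 7, 8, 2
Ranks of variable 2: 4, 6, 5, 3, 7, 2, 1, 8
d = r₁ − r₂: 1, -3, -1, 3, -6, 5, 7, -6
d²: 1, 9, 1, 9, 36, 25, 49, 36; Σd² = 166
ρ = 1 − 6·166/(8·63) = 1 − 996/504 = -0.976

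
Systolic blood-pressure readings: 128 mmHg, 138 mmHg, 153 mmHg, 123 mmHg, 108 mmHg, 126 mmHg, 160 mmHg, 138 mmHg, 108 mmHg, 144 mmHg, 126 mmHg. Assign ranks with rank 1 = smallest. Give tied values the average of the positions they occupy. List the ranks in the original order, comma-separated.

6, 7.5, 10, 3, 1.5, 4.5, 11, 7.5, 1.5, 9, 4.5

Sorted (ascending): 108, 108, 123, 126, 126, 128, 138, 138, 144, 153, 160
The 2 values of 108 occupy positions 1–2 → average rank (1+2)/2 = 1.5.
The 2 values of 126 occupy positions 4–5 → average rank (4+5)/2 = 4.5.
The 2 values of 138 occupy positions 7–8 → average rank (7+8)/2 = 7.5.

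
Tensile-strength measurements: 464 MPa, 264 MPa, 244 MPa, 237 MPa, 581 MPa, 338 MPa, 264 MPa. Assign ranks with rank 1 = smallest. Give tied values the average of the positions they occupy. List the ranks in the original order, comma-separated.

6, 3.5, 2, 1, 7, 5, 3.5

Sorted (ascending): 237, 244, 264, 264, 338, 464, 581
The 2 values of 264 occupy positions 3–4 → average rank (3+4)/2 = 3.5.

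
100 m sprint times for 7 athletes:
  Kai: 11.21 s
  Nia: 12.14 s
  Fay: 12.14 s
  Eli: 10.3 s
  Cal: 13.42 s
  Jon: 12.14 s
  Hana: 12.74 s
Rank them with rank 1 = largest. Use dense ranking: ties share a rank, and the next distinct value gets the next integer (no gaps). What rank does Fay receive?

3

Sorted (descending): 13.42, 12.74, 12.14, 12.14, 12.14, 11.21, 10.3
The 3 values of 12.14 share dense rank 3.
Remaining distinct values take the next consecutive integers.
Fay has value 12.14 s → rank 3.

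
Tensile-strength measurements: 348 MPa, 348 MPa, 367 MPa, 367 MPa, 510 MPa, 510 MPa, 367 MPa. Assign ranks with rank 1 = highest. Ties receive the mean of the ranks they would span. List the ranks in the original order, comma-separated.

6.5, 6.5, 4, 4, 1.5, 1.5, 4

Sorted (descending): 510, 510, 367, 367, 367, 348, 348
The 2 values of 510 occupy positions 1–2 → average rank (1+2)/2 = 1.5.
The 3 values of 367 occupy positions 3–5 → average rank 4.
The 2 values of 348 occupy positions 6–7 → average rank (6+7)/2 = 6.5.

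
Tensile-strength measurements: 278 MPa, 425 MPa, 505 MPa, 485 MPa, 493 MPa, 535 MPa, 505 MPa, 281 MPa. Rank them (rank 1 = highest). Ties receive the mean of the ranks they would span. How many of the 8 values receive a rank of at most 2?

Sorted (descending): 535, 505, 505, 493, 485, 425, 281, 278
The 2 values of 505 occupy positions 2–3 → average rank (2+3)/2 = 2.5.
Ranks ≤ 2: {1} → 1 value.

1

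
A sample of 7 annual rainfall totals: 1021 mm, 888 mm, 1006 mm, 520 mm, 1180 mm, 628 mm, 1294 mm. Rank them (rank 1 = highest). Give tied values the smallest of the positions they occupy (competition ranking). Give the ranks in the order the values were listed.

Sorted (descending): 1294, 1180, 1021, 1006, 888, 628, 520
No ties — each value takes its position as its rank.

3, 5, 4, 7, 2, 6, 1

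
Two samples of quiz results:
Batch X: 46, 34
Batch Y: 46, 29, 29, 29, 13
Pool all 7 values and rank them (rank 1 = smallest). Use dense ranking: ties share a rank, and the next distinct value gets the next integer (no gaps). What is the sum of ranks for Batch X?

7

Sorted (ascending): 13, 29, 29, 29, 34, 46, 46
The 3 values of 29 share dense rank 2.
The 2 values of 46 share dense rank 4.
Remaining distinct values take the next consecutive integers.
Batch X values → pooled ranks: 46→4, 34→3
Rank sum = 4 + 3 = 7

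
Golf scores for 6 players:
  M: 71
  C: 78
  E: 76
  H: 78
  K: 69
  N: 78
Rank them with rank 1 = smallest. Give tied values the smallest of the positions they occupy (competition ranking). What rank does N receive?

4

Sorted (ascending): 69, 71, 76, 78, 78, 78
The 3 values of 78 occupy positions 4–6 → each gets rank 4.
N has value 78 → rank 4.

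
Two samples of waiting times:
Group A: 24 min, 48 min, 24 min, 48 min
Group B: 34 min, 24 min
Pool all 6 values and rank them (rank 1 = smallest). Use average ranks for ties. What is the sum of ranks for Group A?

Sorted (ascending): 24, 24, 24, 34, 48, 48
The 3 values of 24 occupy positions 1–3 → average rank 2.
The 2 values of 48 occupy positions 5–6 → average rank (5+6)/2 = 5.5.
Group A values → pooled ranks: 24→2, 48→5.5, 24→2, 48→5.5
Rank sum = 2 + 5.5 + 2 + 5.5 = 15

15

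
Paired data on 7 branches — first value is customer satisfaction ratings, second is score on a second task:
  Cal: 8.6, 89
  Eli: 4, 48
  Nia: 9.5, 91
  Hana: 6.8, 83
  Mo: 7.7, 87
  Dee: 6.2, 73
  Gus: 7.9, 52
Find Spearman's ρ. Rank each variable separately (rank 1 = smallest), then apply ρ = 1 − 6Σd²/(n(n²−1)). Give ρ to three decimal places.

Ranks of variable 1: 6, 1, 7, 3, 4, 2, 5
Ranks of variable 2: 6, 1, 7, 4, 5, 3, 2
d = r₁ − r₂: 0, 0, 0, -1, -1, -1, 3
d²: 0, 0, 0, 1, 1, 1, 9; Σd² = 12
ρ = 1 − 6·12/(7·48) = 1 − 72/336 = 0.786

0.786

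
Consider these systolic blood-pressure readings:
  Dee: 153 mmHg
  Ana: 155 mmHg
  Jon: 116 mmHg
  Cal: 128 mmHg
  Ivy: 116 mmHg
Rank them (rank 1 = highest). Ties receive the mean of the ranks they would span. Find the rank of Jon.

Sorted (descending): 155, 153, 128, 116, 116
The 2 values of 116 occupy positions 4–5 → average rank (4+5)/2 = 4.5.
Jon has value 116 mmHg → rank 4.5.

4.5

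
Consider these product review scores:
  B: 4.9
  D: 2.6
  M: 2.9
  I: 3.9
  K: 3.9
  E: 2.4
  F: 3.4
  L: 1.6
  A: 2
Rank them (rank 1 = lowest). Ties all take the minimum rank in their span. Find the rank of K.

Sorted (ascending): 1.6, 2, 2.4, 2.6, 2.9, 3.4, 3.9, 3.9, 4.9
The 2 values of 3.9 occupy positions 7–8 → each gets rank 7.
K has value 3.9 → rank 7.

7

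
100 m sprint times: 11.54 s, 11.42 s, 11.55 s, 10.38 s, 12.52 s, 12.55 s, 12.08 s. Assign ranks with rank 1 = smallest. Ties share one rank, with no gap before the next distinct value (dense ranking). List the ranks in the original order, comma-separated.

Sorted (ascending): 10.38, 11.42, 11.54, 11.55, 12.08, 12.52, 12.55
No ties — each value takes its position as its rank.

3, 2, 4, 1, 6, 7, 5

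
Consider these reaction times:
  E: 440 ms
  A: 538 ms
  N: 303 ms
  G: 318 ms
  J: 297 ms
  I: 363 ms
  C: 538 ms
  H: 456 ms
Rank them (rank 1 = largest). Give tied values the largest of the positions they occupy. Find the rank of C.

Sorted (descending): 538, 538, 456, 440, 363, 318, 303, 297
The 2 values of 538 occupy positions 1–2 → each gets rank 2.
C has value 538 ms → rank 2.

2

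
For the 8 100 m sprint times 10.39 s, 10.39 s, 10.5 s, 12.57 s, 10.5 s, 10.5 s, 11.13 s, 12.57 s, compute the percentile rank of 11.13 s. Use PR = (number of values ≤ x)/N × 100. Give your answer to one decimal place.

75.0

N = 8.
Strictly below 11.13: 5. Equal to 11.13: 1.
PR = 6/8 × 100 = 75.0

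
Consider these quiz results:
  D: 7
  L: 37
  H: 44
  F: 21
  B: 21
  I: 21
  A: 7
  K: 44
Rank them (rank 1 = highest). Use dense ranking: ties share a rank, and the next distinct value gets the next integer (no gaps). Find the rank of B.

3

Sorted (descending): 44, 44, 37, 21, 21, 21, 7, 7
The 2 values of 44 share dense rank 1.
The 3 values of 21 share dense rank 3.
The 2 values of 7 share dense rank 4.
Remaining distinct values take the next consecutive integers.
B has value 21 → rank 3.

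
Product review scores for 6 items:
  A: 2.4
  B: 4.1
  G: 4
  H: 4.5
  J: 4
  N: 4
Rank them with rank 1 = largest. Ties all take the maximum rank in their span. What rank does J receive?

Sorted (descending): 4.5, 4.1, 4, 4, 4, 2.4
The 3 values of 4 occupy positions 3–5 → each gets rank 5.
J has value 4 → rank 5.

5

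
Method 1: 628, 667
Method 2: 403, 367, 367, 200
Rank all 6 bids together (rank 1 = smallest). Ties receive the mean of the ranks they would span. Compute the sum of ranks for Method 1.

11

Sorted (ascending): 200, 367, 367, 403, 628, 667
The 2 values of 367 occupy positions 2–3 → average rank (2+3)/2 = 2.5.
Method 1 values → pooled ranks: 628→5, 667→6
Rank sum = 5 + 6 = 11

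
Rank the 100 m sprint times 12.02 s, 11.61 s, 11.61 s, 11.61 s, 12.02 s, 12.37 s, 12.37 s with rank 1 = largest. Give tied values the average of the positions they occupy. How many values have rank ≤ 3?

2

Sorted (descending): 12.37, 12.37, 12.02, 12.02, 11.61, 11.61, 11.61
The 2 values of 12.37 occupy positions 1–2 → average rank (1+2)/2 = 1.5.
The 2 values of 12.02 occupy positions 3–4 → average rank (3+4)/2 = 3.5.
The 3 values of 11.61 occupy positions 5–7 → average rank 6.
Ranks ≤ 3: {1.5, 1.5} → 2 values.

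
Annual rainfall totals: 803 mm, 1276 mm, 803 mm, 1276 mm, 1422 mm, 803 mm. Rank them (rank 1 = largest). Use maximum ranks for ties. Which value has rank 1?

1422

Sorted (descending): 1422, 1276, 1276, 803, 803, 803
The 2 values of 1276 occupy positions 2–3 → each gets rank 3.
The 3 values of 803 occupy positions 4–6 → each gets rank 6.
Rank 1 → value 1422.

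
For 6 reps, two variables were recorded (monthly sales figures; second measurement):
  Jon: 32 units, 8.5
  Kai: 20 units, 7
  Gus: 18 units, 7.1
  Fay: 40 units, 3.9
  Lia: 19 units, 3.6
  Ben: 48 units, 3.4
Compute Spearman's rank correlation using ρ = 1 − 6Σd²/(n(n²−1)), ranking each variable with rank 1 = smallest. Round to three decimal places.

Ranks of variable 1: 4, 3, 1, 5, 2, 6
Ranks of variable 2: 6, 4, 5, 3, 2, 1
d = r₁ − r₂: -2, -1, -4, 2, 0, 5
d²: 4, 1, 16, 4, 0, 25; Σd² = 50
ρ = 1 − 6·50/(6·35) = 1 − 300/210 = -0.429

-0.429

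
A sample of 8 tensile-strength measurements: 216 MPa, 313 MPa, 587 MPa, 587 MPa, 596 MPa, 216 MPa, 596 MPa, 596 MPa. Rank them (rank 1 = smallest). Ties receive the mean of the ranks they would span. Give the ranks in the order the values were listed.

1.5, 3, 4.5, 4.5, 7, 1.5, 7, 7

Sorted (ascending): 216, 216, 313, 587, 587, 596, 596, 596
The 2 values of 216 occupy positions 1–2 → average rank (1+2)/2 = 1.5.
The 2 values of 587 occupy positions 4–5 → average rank (4+5)/2 = 4.5.
The 3 values of 596 occupy positions 6–8 → average rank 7.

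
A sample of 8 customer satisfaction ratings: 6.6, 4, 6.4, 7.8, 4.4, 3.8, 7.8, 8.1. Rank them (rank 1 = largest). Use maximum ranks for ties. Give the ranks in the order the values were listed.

4, 7, 5, 3, 6, 8, 3, 1

Sorted (descending): 8.1, 7.8, 7.8, 6.6, 6.4, 4.4, 4, 3.8
The 2 values of 7.8 occupy positions 2–3 → each gets rank 3.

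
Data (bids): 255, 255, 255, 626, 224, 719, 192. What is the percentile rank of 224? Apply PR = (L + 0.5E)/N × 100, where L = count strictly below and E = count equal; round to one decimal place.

N = 7.
Strictly below 224: 1. Equal to 224: 1.
PR = (1 + 0.5·1)/7 × 100 = 21.4

21.4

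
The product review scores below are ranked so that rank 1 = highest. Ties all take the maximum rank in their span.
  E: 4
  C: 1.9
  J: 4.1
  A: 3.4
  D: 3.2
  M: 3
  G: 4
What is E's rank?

Sorted (descending): 4.1, 4, 4, 3.4, 3.2, 3, 1.9
The 2 values of 4 occupy positions 2–3 → each gets rank 3.
E has value 4 → rank 3.

3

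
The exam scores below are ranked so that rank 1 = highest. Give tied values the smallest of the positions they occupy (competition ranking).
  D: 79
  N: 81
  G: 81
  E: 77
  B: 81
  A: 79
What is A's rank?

4

Sorted (descending): 81, 81, 81, 79, 79, 77
The 3 values of 81 occupy positions 1–3 → each gets rank 1.
The 2 values of 79 occupy positions 4–5 → each gets rank 4.
A has value 79 → rank 4.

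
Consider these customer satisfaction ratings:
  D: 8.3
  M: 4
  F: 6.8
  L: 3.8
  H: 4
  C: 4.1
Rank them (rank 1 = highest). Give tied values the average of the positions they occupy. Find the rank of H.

Sorted (descending): 8.3, 6.8, 4.1, 4, 4, 3.8
The 2 values of 4 occupy positions 4–5 → average rank (4+5)/2 = 4.5.
H has value 4 → rank 4.5.

4.5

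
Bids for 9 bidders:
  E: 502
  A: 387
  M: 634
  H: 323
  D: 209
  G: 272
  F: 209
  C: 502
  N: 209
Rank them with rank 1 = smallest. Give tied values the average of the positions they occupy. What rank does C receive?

7.5

Sorted (ascending): 209, 209, 209, 272, 323, 387, 502, 502, 634
The 3 values of 209 occupy positions 1–3 → average rank 2.
The 2 values of 502 occupy positions 7–8 → average rank (7+8)/2 = 7.5.
C has value 502 → rank 7.5.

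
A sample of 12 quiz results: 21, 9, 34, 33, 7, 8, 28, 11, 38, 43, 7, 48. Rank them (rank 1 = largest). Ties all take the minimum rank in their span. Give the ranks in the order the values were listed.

7, 9, 4, 5, 11, 10, 6, 8, 3, 2, 11, 1

Sorted (descending): 48, 43, 38, 34, 33, 28, 21, 11, 9, 8, 7, 7
The 2 values of 7 occupy positions 11–12 → each gets rank 11.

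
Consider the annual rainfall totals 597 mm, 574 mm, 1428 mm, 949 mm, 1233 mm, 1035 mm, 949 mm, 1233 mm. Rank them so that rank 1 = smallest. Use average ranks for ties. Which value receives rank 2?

Sorted (ascending): 574, 597, 949, 949, 1035, 1233, 1233, 1428
The 2 values of 949 occupy positions 3–4 → average rank (3+4)/2 = 3.5.
The 2 values of 1233 occupy positions 6–7 → average rank (6+7)/2 = 6.5.
Rank 2 → value 597.

597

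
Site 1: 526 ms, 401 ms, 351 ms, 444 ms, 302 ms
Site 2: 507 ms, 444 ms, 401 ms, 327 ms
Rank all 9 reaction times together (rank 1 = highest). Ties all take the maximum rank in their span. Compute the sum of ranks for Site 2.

20

Sorted (descending): 526, 507, 444, 444, 401, 401, 351, 327, 302
The 2 values of 444 occupy positions 3–4 → each gets rank 4.
The 2 values of 401 occupy positions 5–6 → each gets rank 6.
Site 2 values → pooled ranks: 507→2, 444→4, 401→6, 327→8
Rank sum = 2 + 4 + 6 + 8 = 20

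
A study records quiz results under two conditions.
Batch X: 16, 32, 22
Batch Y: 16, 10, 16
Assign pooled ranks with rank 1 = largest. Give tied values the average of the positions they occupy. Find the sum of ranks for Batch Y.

Sorted (descending): 32, 22, 16, 16, 16, 10
The 3 values of 16 occupy positions 3–5 → average rank 4.
Batch Y values → pooled ranks: 16→4, 10→6, 16→4
Rank sum = 4 + 6 + 4 = 14

14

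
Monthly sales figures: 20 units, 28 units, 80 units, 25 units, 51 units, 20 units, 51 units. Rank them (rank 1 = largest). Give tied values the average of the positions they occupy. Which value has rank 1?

Sorted (descending): 80, 51, 51, 28, 25, 20, 20
The 2 values of 51 occupy positions 2–3 → average rank (2+3)/2 = 2.5.
The 2 values of 20 occupy positions 6–7 → average rank (6+7)/2 = 6.5.
Rank 1 → value 80.

80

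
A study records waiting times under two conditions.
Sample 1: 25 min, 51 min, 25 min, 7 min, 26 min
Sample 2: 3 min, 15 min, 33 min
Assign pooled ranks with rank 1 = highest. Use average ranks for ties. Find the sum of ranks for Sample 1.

Sorted (descending): 51, 33, 26, 25, 25, 15, 7, 3
The 2 values of 25 occupy positions 4–5 → average rank (4+5)/2 = 4.5.
Sample 1 values → pooled ranks: 25→4.5, 51→1, 25→4.5, 7→7, 26→3
Rank sum = 4.5 + 1 + 4.5 + 7 + 3 = 20

20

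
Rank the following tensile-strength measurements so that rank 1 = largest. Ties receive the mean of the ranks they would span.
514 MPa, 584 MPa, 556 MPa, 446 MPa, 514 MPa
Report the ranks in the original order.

3.5, 1, 2, 5, 3.5

Sorted (descending): 584, 556, 514, 514, 446
The 2 values of 514 occupy positions 3–4 → average rank (3+4)/2 = 3.5.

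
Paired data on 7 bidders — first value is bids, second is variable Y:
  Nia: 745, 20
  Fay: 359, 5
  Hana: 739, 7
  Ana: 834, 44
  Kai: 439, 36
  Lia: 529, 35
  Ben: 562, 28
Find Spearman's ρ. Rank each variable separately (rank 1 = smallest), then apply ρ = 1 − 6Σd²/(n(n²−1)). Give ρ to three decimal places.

0.321

Ranks of variable 1: 6, 1, 5, 7, 2, 3, 4
Ranks of variable 2: 3, 1, 2, 7, 6, 5, 4
d = r₁ − r₂: 3, 0, 3, 0, -4, -2, 0
d²: 9, 0, 9, 0, 16, 4, 0; Σd² = 38
ρ = 1 − 6·38/(7·48) = 1 − 228/336 = 0.321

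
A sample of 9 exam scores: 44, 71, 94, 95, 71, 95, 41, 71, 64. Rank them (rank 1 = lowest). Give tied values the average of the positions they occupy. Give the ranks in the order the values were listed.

2, 5, 7, 8.5, 5, 8.5, 1, 5, 3

Sorted (ascending): 41, 44, 64, 71, 71, 71, 94, 95, 95
The 3 values of 71 occupy positions 4–6 → average rank 5.
The 2 values of 95 occupy positions 8–9 → average rank (8+9)/2 = 8.5.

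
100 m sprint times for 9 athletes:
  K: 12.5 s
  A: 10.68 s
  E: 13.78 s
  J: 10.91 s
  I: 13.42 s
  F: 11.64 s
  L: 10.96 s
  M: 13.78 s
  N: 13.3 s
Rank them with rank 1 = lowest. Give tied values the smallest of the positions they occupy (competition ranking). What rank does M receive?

Sorted (ascending): 10.68, 10.91, 10.96, 11.64, 12.5, 13.3, 13.42, 13.78, 13.78
The 2 values of 13.78 occupy positions 8–9 → each gets rank 8.
M has value 13.78 s → rank 8.

8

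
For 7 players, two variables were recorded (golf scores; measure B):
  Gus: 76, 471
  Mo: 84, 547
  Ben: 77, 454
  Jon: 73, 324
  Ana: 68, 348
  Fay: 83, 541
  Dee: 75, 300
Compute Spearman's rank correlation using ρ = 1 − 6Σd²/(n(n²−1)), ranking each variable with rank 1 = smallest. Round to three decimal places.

Ranks of variable 1: 4, 7, 5, 2, 1, 6, 3
Ranks of variable 2: 5, 7, 4, 2, 3, 6, 1
d = r₁ − r₂: -1, 0, 1, 0, -2, 0, 2
d²: 1, 0, 1, 0, 4, 0, 4; Σd² = 10
ρ = 1 − 6·10/(7·48) = 1 − 60/336 = 0.821

0.821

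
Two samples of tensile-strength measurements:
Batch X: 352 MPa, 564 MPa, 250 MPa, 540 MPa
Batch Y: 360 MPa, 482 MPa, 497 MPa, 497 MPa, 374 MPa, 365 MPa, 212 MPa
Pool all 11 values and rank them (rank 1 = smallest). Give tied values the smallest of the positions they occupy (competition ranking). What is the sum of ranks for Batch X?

26

Sorted (ascending): 212, 250, 352, 360, 365, 374, 482, 497, 497, 540, 564
The 2 values of 497 occupy positions 8–9 → each gets rank 8.
Batch X values → pooled ranks: 352→3, 564→11, 250→2, 540→10
Rank sum = 3 + 11 + 2 + 10 = 26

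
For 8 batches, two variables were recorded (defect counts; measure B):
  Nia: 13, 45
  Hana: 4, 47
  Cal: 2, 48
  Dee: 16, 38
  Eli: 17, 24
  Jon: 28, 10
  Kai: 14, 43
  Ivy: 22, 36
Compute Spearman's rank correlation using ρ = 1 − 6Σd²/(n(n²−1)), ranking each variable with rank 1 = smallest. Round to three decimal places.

-0.976

Ranks of variable 1: 3, 2, 1, 5, 6, 8, 4, 7
Ranks of variable 2: 6, 7, 8, 4, 2, 1, 5, 3
d = r₁ − r₂: -3, -5, -7, 1, 4, 7, -1, 4
d²: 9, 25, 49, 1, 16, 49, 1, 16; Σd² = 166
ρ = 1 − 6·166/(8·63) = 1 − 996/504 = -0.976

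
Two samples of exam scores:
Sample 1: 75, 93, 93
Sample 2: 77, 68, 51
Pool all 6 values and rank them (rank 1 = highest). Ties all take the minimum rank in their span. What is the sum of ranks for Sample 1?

6

Sorted (descending): 93, 93, 77, 75, 68, 51
The 2 values of 93 occupy positions 1–2 → each gets rank 1.
Sample 1 values → pooled ranks: 75→4, 93→1, 93→1
Rank sum = 4 + 1 + 1 = 6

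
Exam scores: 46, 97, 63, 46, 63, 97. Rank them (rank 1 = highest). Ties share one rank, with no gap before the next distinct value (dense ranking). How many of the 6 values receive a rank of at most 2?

4

Sorted (descending): 97, 97, 63, 63, 46, 46
The 2 values of 97 share dense rank 1.
The 2 values of 63 share dense rank 2.
The 2 values of 46 share dense rank 3.
Ranks ≤ 2: {1, 1, 2, 2} → 4 values.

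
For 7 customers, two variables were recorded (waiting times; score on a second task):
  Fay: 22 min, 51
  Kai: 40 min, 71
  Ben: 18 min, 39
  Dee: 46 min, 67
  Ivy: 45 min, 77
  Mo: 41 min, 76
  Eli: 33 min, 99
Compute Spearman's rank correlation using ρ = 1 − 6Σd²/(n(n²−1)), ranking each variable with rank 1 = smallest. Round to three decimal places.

Ranks of variable 1: 2, 4, 1, 7, 6, 5, 3
Ranks of variable 2: 2, 4, 1, 3, 6, 5, 7
d = r₁ − r₂: 0, 0, 0, 4, 0, 0, -4
d²: 0, 0, 0, 16, 0, 0, 16; Σd² = 32
ρ = 1 − 6·32/(7·48) = 1 − 192/336 = 0.429

0.429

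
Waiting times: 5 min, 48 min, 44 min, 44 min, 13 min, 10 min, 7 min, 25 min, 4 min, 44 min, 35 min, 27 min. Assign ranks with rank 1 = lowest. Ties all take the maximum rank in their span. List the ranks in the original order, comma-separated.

Sorted (ascending): 4, 5, 7, 10, 13, 25, 27, 35, 44, 44, 44, 48
The 3 values of 44 occupy positions 9–11 → each gets rank 11.

2, 12, 11, 11, 5, 4, 3, 6, 1, 11, 8, 7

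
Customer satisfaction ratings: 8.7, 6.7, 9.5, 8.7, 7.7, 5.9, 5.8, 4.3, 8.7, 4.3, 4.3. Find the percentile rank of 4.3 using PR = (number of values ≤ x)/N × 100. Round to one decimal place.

N = 11.
Strictly below 4.3: 0. Equal to 4.3: 3.
PR = 3/11 × 100 = 27.3

27.3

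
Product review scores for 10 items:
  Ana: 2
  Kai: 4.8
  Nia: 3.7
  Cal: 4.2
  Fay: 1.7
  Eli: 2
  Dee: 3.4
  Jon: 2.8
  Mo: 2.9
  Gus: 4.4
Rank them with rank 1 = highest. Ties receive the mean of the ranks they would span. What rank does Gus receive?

2

Sorted (descending): 4.8, 4.4, 4.2, 3.7, 3.4, 2.9, 2.8, 2, 2, 1.7
The 2 values of 2 occupy positions 8–9 → average rank (8+9)/2 = 8.5.
Gus has value 4.4 → rank 2.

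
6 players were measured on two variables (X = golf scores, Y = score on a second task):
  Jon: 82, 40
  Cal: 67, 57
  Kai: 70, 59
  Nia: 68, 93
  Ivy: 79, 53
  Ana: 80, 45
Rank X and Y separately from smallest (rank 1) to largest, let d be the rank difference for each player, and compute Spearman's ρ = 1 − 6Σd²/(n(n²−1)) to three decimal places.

-0.829

Ranks of variable 1: 6, 1, 3, 2, 4, 5
Ranks of variable 2: 1, 4, 5, 6, 3, 2
d = r₁ − r₂: 5, -3, -2, -4, 1, 3
d²: 25, 9, 4, 16, 1, 9; Σd² = 64
ρ = 1 − 6·64/(6·35) = 1 − 384/210 = -0.829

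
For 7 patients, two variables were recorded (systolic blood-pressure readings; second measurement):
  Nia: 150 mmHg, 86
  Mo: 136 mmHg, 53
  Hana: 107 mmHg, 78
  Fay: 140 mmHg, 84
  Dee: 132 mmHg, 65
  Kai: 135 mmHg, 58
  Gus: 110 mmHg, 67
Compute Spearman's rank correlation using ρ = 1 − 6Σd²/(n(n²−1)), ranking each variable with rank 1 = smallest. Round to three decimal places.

0.286

Ranks of variable 1: 7, 5, 1, 6, 3, 4, 2
Ranks of variable 2: 7, 1, 5, 6, 3, 2, 4
d = r₁ − r₂: 0, 4, -4, 0, 0, 2, -2
d²: 0, 16, 16, 0, 0, 4, 4; Σd² = 40
ρ = 1 − 6·40/(7·48) = 1 − 240/336 = 0.286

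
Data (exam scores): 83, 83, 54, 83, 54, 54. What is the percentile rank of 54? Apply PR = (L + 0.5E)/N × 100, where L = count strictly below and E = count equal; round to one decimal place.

25.0

N = 6.
Strictly below 54: 0. Equal to 54: 3.
PR = (0 + 0.5·3)/6 × 100 = 25.0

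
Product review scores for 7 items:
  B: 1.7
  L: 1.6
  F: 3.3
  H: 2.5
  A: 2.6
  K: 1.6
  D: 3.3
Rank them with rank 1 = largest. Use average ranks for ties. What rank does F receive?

1.5

Sorted (descending): 3.3, 3.3, 2.6, 2.5, 1.7, 1.6, 1.6
The 2 values of 3.3 occupy positions 1–2 → average rank (1+2)/2 = 1.5.
The 2 values of 1.6 occupy positions 6–7 → average rank (6+7)/2 = 6.5.
F has value 3.3 → rank 1.5.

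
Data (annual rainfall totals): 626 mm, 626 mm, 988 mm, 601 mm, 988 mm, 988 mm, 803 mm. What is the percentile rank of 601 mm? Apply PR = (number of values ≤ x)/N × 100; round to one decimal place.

14.3

N = 7.
Strictly below 601: 0. Equal to 601: 1.
PR = 1/7 × 100 = 14.3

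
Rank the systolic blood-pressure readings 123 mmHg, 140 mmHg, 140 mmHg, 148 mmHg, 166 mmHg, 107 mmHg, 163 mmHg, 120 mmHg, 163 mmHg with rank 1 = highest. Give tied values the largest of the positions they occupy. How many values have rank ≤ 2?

Sorted (descending): 166, 163, 163, 148, 140, 140, 123, 120, 107
The 2 values of 163 occupy positions 2–3 → each gets rank 3.
The 2 values of 140 occupy positions 5–6 → each gets rank 6.
Ranks ≤ 2: {1} → 1 value.

1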